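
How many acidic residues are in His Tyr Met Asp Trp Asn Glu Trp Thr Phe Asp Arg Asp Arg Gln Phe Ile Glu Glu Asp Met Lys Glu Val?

8

The acidic residues are Asp (D) and Glu (E), whose side chains end in a carboxylate group.
Matching residues: Asp4, Glu7, Asp11, Asp13, Glu18, Glu19, Asp20, Glu23.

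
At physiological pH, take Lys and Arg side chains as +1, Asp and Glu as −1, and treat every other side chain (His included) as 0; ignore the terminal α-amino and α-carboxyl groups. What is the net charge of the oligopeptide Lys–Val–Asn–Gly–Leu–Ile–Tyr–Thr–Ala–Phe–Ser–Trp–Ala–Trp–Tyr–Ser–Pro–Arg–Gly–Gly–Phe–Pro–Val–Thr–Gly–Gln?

+2

Positive (K, R): Lys1, Arg18 → +2.
Negative (D, E): none → −0.
Net charge = (+2) + (−0) = +2.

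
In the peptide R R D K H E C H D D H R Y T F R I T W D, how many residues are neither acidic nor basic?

7

Acidic: D, E. Basic: K, R, H. All other residues are neither.
Matching residues: C7, Y13, T14, F15, I17, T18, W19.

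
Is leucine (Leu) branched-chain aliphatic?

The BCAAs are Val, Leu, and Ile — aliphatic side chains with a branch point.
Leucine is in this group.

Yes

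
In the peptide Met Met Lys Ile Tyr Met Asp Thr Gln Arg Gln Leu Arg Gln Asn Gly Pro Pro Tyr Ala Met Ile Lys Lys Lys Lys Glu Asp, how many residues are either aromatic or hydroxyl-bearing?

Aromatic: F, W, Y. Hydroxyl-bearing: S, T, Y.
Aromatic residues here: Tyr5, Tyr19 (2).
Hydroxyl-bearing residues here: Tyr5, Thr8, Tyr19 (3).
Y is in both groups, so the 2 Y residues must not be double-counted.
Total = 2 + 3 − 2 = 3.

3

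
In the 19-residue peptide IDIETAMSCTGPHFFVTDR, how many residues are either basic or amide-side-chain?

Basic: H, K, R. Amide-side-chain: N, Q.
Basic residues here: H13, R19 (2).
Amide-side-chain residues here: none (0).
The two groups share no amino acid, so total = 2 + 0 = 2.

2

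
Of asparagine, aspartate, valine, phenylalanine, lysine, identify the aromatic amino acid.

Phenylalanine (F), tryptophan (W), and tyrosine (Y) have aromatic ring side chains.
Of the listed options, only phenylalanine belongs to this group.

phenylalanine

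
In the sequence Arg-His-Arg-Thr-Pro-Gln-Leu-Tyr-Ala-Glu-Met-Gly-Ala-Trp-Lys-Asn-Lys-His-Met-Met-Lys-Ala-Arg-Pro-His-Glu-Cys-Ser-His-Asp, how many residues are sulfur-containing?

4

Cysteine (C, thiol) and methionine (M, thioether) are the two sulfur-containing amino acids.
Matching residues: Met11, Met19, Met20, Cys27.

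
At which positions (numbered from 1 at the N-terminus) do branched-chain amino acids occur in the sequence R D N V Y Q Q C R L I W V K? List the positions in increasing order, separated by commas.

4, 10, 11, 13

V, L, and I make up the branched-chain aliphatic group.
Matching residues: V4, L10, I11, V13.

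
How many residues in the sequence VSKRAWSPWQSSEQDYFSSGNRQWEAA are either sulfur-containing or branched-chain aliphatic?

Sulfur-containing: C, M. Branched-chain aliphatic: I, L, V.
Sulfur-containing residues here: none (0).
Branched-chain aliphatic residues here: V1 (1).
The two groups share no amino acid, so total = 0 + 1 = 1.

1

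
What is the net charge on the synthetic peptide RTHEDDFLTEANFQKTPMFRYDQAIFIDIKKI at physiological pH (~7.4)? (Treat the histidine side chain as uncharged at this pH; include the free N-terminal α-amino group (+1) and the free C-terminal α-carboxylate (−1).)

At pH ~7.4 the Lys and Arg side chains are protonated (+1), the Asp and Glu side chains are deprotonated (−1), and with His taken as neutral all other side chains carry no charge.
Positive (K, R): R1, K15, R20, K30, K31 → +5.
Negative (D, E): E4, D5, D6, E10, D22, D28 → −6.
The N-terminus (+1) and C-terminus (−1) cancel.
Net charge = (+5) + (−6) = −1.

-1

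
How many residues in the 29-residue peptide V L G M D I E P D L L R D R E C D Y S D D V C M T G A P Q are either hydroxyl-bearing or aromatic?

3

Hydroxyl-bearing: S, T, Y. Aromatic: F, W, Y.
Hydroxyl-bearing residues here: Y18, S19, T25 (3).
Aromatic residues here: Y18 (1).
Y is in both groups, so the 1 Y residue must not be double-counted.
Total = 3 + 1 − 1 = 3.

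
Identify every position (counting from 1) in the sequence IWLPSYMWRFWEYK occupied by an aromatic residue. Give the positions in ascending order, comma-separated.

2, 6, 8, 10, 11, 13

Phenylalanine (F), tryptophan (W), and tyrosine (Y) have aromatic ring side chains.
Matching residues: W2, Y6, W8, F10, W11, Y13.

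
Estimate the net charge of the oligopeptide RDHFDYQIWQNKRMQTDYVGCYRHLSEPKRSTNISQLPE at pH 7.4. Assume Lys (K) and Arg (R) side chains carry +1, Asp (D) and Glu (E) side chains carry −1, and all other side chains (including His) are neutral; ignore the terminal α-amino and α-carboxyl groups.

Positive (K, R): R1, K12, R13, R23, K29, R30 → +6.
Negative (D, E): D2, D5, D17, E27, E39 → −5.
Net charge = (+6) + (−5) = +1.

+1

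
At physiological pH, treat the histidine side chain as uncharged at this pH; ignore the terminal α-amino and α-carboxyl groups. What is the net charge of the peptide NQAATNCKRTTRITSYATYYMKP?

+4

Near pH 7.4, K and R contribute +1 each, D and E contribute −1 each, and every other side chain (His included, as stated) is uncharged.
Positive (K, R): K8, R9, R12, K22 → +4.
Negative (D, E): none → −0.
Net charge = (+4) + (−0) = +4.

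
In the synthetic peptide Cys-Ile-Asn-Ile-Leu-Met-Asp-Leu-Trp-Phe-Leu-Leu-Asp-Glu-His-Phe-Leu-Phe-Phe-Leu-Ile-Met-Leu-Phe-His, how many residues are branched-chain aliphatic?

10

V, L, and I make up the branched-chain aliphatic group.
Matching residues: Ile2, Ile4, Leu5, Leu8, Leu11, Leu12, Leu17, Leu20, Ile21, Leu23.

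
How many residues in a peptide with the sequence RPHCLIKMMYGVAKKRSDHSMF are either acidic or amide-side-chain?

1

Acidic: D, E. Amide-side-chain: N, Q.
Acidic residues here: D18 (1).
Amide-side-chain residues here: none (0).
The two groups share no amino acid, so total = 1 + 0 = 1.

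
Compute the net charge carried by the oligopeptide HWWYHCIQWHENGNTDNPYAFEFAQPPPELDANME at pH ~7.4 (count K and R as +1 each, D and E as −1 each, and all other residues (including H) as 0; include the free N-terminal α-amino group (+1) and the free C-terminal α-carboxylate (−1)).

-6

Positive (K, R): none → +0.
Negative (D, E): E11, D16, E22, E29, D31, E35 → −6.
The N-terminus (+1) and C-terminus (−1) cancel.
Net charge = (+0) + (−6) = −6.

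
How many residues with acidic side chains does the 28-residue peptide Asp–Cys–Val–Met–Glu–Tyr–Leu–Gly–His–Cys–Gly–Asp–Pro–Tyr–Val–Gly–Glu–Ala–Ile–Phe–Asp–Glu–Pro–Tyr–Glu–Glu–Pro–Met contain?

8

The acidic residues are Asp (D) and Glu (E), whose side chains end in a carboxylate group.
Matching residues: Asp1, Glu5, Asp12, Glu17, Asp21, Glu22, Glu25, Glu26.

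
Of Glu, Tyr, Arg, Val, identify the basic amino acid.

The basic amino acids are Lys (K), Arg (R), and His (H).
Of the listed options, only Arg belongs to this group.

Arg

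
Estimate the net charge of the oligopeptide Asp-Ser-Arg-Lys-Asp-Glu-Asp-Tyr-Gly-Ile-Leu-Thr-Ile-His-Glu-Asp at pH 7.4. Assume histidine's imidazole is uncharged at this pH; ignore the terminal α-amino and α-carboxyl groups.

-4

At pH ~7.4 the Lys and Arg side chains are protonated (+1), the Asp and Glu side chains are deprotonated (−1), and with His taken as neutral all other side chains carry no charge.
Positive (K, R): Arg3, Lys4 → +2.
Negative (D, E): Asp1, Asp5, Glu6, Asp7, Glu15, Asp16 → −6.
Net charge = (+2) + (−6) = −4.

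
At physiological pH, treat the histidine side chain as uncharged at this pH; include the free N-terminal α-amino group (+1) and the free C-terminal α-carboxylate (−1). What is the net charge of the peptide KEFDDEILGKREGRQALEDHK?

-2

At pH ~7.4 the Lys and Arg side chains are protonated (+1), the Asp and Glu side chains are deprotonated (−1), and with His taken as neutral all other side chains carry no charge.
Positive (K, R): K1, K10, R11, R14, K21 → +5.
Negative (D, E): E2, D4, D5, E6, E12, E18, D19 → −7.
The N-terminus (+1) and C-terminus (−1) cancel.
Net charge = (+5) + (−7) = −2.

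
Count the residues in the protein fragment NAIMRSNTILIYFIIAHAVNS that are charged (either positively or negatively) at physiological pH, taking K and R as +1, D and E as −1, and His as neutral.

1

Charged side chains at pH ~7.4: K, R (positive); D, E (negative).
Matching residues: R5.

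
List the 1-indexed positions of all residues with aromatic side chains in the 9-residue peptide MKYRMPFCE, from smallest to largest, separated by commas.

Phenylalanine (F), tryptophan (W), and tyrosine (Y) have aromatic ring side chains.
Matching residues: Y3, F7.

3, 7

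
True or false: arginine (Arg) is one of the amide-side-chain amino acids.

False

Asparagine (N) and glutamine (Q) have uncharged amide side chains.
Arginine is not in this group.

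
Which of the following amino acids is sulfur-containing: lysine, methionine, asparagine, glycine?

Cysteine (C, thiol) and methionine (M, thioether) are the two sulfur-containing amino acids.
Of the listed options, only methionine belongs to this group.

methionine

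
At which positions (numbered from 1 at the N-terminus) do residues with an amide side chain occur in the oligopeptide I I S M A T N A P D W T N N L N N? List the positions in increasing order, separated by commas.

Only N (asparagine) and Q (glutamine) carry a side-chain carboxamide.
Matching residues: N7, N13, N14, N16, N17.

7, 13, 14, 16, 17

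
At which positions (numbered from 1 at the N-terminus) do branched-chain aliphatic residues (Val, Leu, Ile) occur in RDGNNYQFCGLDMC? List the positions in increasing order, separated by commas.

11

Matching residues: L11.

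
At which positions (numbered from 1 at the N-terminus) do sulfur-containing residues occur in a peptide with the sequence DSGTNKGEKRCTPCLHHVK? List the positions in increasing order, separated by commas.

11, 14

The sulfur-bearing residues are cysteine (–SH) and methionine (–S–CH₃).
Matching residues: C11, C14.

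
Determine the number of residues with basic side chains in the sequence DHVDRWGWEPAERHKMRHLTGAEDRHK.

10

K, R, and H are the three residues with basic side chains (ε-amine, guanidinium, and imidazole respectively).
Matching residues: H2, R5, R13, H14, K15, R17, H18, R25, H26, K27.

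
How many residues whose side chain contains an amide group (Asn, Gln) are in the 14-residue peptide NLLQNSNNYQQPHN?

8

Matching residues: N1, Q4, N5, N7, N8, Q10, Q11, N14.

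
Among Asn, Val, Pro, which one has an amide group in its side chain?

Asn

The amide-side-chain residues are Asn (N) and Gln (Q).
Of the listed options, only Asn belongs to this group.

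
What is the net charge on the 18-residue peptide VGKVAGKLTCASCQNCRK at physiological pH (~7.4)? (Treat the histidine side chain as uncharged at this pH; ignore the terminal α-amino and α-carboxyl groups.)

+4

Near pH 7.4, K and R contribute +1 each, D and E contribute −1 each, and every other side chain (His included, as stated) is uncharged.
Positive (K, R): K3, K7, R17, K18 → +4.
Negative (D, E): none → −0.
Net charge = (+4) + (−0) = +4.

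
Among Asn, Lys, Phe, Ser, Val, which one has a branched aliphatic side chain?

V, L, and I make up the branched-chain aliphatic group.
Of the listed options, only Val belongs to this group.

Val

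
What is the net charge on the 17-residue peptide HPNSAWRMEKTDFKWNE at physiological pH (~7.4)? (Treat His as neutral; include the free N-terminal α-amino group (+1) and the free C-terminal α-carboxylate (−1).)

0

At pH ~7.4 the Lys and Arg side chains are protonated (+1), the Asp and Glu side chains are deprotonated (−1), and with His taken as neutral all other side chains carry no charge.
Positive (K, R): R7, K10, K14 → +3.
Negative (D, E): E9, D12, E17 → −3.
The N-terminus (+1) and C-terminus (−1) cancel.
Net charge = (+3) + (−3) = 0.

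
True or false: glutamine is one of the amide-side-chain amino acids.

Asparagine (N) and glutamine (Q) have uncharged amide side chains.
Glutamine is in this group.

True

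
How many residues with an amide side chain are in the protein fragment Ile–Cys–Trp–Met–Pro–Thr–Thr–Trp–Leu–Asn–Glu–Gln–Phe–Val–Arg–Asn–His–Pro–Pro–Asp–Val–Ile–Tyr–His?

Asparagine (N) and glutamine (Q) have uncharged amide side chains.
Matching residues: Asn10, Gln12, Asn16.

3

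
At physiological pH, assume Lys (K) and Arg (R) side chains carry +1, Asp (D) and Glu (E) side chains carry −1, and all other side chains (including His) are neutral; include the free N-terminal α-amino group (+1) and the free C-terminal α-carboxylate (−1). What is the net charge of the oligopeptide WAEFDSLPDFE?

-4

Positive (K, R): none → +0.
Negative (D, E): E3, D5, D9, E11 → −4.
The N-terminus (+1) and C-terminus (−1) cancel.
Net charge = (+0) + (−4) = −4.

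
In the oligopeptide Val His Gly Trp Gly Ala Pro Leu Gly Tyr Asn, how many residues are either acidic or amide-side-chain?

1

Acidic: D, E. Amide-side-chain: N, Q.
Acidic residues here: none (0).
Amide-side-chain residues here: Asn11 (1).
The two groups share no amino acid, so total = 0 + 1 = 1.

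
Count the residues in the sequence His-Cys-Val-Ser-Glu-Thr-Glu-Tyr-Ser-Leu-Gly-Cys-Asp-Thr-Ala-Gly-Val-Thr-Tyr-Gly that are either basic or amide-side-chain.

1

Basic: H, K, R. Amide-side-chain: N, Q.
Basic residues here: His1 (1).
Amide-side-chain residues here: none (0).
The two groups share no amino acid, so total = 1 + 0 = 1.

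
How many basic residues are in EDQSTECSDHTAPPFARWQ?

2

The basic amino acids are Lys (K), Arg (R), and His (H).
Matching residues: H10, R17.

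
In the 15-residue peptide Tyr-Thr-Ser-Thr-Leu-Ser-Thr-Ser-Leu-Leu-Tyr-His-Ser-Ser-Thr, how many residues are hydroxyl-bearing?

11

S, T, and Y are the three residues with a side-chain hydroxyl.
Matching residues: Tyr1, Thr2, Ser3, Thr4, Ser6, Thr7, Ser8, Tyr11, Ser13, Ser14, Thr15.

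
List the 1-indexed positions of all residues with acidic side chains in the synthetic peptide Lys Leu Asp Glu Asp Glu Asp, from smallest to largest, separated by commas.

3, 4, 5, 6, 7

The acidic residues are Asp (D) and Glu (E), whose side chains end in a carboxylate group.
Matching residues: Asp3, Glu4, Asp5, Glu6, Asp7.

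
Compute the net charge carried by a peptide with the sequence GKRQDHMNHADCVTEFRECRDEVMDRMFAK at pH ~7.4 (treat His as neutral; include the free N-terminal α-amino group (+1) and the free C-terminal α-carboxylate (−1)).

At pH ~7.4 the Lys and Arg side chains are protonated (+1), the Asp and Glu side chains are deprotonated (−1), and with His taken as neutral all other side chains carry no charge.
Positive (K, R): K2, R3, R17, R20, R26, K30 → +6.
Negative (D, E): D5, D11, E15, E18, D21, E22, D25 → −7.
The N-terminus (+1) and C-terminus (−1) cancel.
Net charge = (+6) + (−7) = −1.

-1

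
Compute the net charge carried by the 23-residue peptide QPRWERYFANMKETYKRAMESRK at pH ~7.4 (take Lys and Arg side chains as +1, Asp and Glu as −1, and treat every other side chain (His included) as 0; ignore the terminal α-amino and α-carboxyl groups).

Positive (K, R): R3, R6, K12, K16, R17, R22, K23 → +7.
Negative (D, E): E5, E13, E20 → −3.
Net charge = (+7) + (−3) = +4.

+4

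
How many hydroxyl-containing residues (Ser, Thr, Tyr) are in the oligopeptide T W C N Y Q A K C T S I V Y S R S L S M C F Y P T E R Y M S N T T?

14

Matching residues: T1, Y5, T10, S11, Y14, S15, S17, S19, Y23, T25, Y28, S30, T32, T33.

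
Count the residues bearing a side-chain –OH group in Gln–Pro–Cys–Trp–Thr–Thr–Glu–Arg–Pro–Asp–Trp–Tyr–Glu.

3

The –OH-bearing residues are Ser, Thr (aliphatic alcohols), and Tyr (phenol).
Matching residues: Thr5, Thr6, Tyr12.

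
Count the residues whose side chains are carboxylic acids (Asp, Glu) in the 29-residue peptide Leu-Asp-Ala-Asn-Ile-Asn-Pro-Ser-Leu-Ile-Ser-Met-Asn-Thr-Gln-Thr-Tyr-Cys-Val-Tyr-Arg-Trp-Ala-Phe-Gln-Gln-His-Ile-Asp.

2

Matching residues: Asp2, Asp29.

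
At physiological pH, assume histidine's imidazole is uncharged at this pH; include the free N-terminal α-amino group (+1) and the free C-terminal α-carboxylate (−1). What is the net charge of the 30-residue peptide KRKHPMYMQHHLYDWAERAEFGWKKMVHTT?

+3

At pH ~7.4 the Lys and Arg side chains are protonated (+1), the Asp and Glu side chains are deprotonated (−1), and with His taken as neutral all other side chains carry no charge.
Positive (K, R): K1, R2, K3, R18, K24, K25 → +6.
Negative (D, E): D14, E17, E20 → −3.
The N-terminus (+1) and C-terminus (−1) cancel.
Net charge = (+6) + (−3) = +3.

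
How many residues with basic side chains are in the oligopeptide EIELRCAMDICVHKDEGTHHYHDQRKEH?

9

K, R, and H are the three residues with basic side chains (ε-amine, guanidinium, and imidazole respectively).
Matching residues: R5, H13, K14, H19, H20, H22, R25, K26, H28.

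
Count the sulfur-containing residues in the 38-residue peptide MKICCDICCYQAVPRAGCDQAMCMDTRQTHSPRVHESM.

10

The sulfur-bearing residues are cysteine (–SH) and methionine (–S–CH₃).
Matching residues: M1, C4, C5, C8, C9, C18, M22, C23, M24, M38.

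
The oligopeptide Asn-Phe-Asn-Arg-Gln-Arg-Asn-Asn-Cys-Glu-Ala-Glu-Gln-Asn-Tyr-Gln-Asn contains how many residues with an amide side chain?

Asparagine (N) and glutamine (Q) have uncharged amide side chains.
Matching residues: Asn1, Asn3, Gln5, Asn7, Asn8, Gln13, Asn14, Gln16, Asn17.

9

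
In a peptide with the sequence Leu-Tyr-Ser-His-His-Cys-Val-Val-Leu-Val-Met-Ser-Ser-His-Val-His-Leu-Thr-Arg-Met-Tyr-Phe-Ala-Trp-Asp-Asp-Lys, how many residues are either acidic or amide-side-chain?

Acidic: D, E. Amide-side-chain: N, Q.
Acidic residues here: Asp25, Asp26 (2).
Amide-side-chain residues here: none (0).
The two groups share no amino acid, so total = 2 + 0 = 2.

2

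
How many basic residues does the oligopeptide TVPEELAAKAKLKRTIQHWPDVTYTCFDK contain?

6

K, R, and H are the three residues with basic side chains (ε-amine, guanidinium, and imidazole respectively).
Matching residues: K9, K11, K13, R14, H18, K29.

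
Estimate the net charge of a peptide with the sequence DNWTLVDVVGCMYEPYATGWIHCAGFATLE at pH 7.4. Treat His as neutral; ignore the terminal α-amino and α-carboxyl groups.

-4

Near pH 7.4, K and R contribute +1 each, D and E contribute −1 each, and every other side chain (His included, as stated) is uncharged.
Positive (K, R): none → +0.
Negative (D, E): D1, D7, E14, E30 → −4.
Net charge = (+0) + (−4) = −4.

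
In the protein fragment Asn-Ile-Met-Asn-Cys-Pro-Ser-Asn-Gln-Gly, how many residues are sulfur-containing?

Only Cys (C) and Met (M) have a sulfur atom in the side chain.
Matching residues: Met3, Cys5.

2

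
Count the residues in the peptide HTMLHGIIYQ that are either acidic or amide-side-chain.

1

Acidic: D, E. Amide-side-chain: N, Q.
Acidic residues here: none (0).
Amide-side-chain residues here: Q10 (1).
The two groups share no amino acid, so total = 0 + 1 = 1.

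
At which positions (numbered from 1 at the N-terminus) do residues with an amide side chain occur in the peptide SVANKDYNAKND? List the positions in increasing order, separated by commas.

4, 8, 11

Asparagine (N) and glutamine (Q) have uncharged amide side chains.
Matching residues: N4, N8, N11.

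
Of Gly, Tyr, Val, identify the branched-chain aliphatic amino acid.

Valine (V), leucine (L), and isoleucine (I) are the branched-chain amino acids.
Of the listed options, only Val belongs to this group.

Val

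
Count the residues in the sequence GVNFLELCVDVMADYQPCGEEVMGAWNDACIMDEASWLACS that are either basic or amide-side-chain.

Basic: H, K, R. Amide-side-chain: N, Q.
Basic residues here: none (0).
Amide-side-chain residues here: N3, Q16, N27 (3).
The two groups share no amino acid, so total = 0 + 3 = 3.

3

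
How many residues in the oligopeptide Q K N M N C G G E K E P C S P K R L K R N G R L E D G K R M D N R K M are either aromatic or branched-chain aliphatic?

Aromatic: F, W, Y. Branched-chain aliphatic: I, L, V.
Aromatic residues here: none (0).
Branched-chain aliphatic residues here: L18, L24 (2).
The two groups share no amino acid, so total = 0 + 2 = 2.

2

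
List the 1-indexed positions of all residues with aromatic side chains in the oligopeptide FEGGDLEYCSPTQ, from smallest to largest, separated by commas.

1, 8

The aromatic amino acids are Phe (F, benzyl), Trp (W, indole), and Tyr (Y, phenol).
Matching residues: F1, Y8.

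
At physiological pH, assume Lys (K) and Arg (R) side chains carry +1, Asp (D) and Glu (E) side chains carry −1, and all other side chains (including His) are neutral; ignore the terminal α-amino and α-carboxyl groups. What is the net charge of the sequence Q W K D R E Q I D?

Positive (K, R): K3, R5 → +2.
Negative (D, E): D4, E6, D9 → −3.
Net charge = (+2) + (−3) = −1.

-1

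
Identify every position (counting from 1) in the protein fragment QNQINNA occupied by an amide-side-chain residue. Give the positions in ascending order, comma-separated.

1, 2, 3, 5, 6

Matching residues: Q1, N2, Q3, N5, N6.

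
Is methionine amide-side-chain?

No

Only N (asparagine) and Q (glutamine) carry a side-chain carboxamide.
Methionine is not in this group.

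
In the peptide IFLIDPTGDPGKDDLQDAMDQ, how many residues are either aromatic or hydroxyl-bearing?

Aromatic: F, W, Y. Hydroxyl-bearing: S, T, Y.
Aromatic residues here: F2 (1).
Hydroxyl-bearing residues here: T7 (1).
(Y belongs to both groups, but none appear in this sequence.) Total = 1 + 1 = 2.

2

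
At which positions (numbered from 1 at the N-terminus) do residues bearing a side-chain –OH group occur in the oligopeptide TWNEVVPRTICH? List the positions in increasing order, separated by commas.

S, T, and Y are the three residues with a side-chain hydroxyl.
Matching residues: T1, T9.

1, 9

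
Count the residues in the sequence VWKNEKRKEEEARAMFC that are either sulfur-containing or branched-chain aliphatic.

Sulfur-containing: C, M. Branched-chain aliphatic: I, L, V.
Sulfur-containing residues here: M15, C17 (2).
Branched-chain aliphatic residues here: V1 (1).
The two groups share no amino acid, so total = 2 + 1 = 3.

3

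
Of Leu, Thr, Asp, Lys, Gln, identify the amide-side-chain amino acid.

Asparagine (N) and glutamine (Q) have uncharged amide side chains.
Of the listed options, only Gln belongs to this group.

Gln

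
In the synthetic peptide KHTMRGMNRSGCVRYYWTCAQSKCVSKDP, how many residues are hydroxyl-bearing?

7

Serine (S), threonine (T), and tyrosine (Y) each carry a hydroxyl group on the side chain.
Matching residues: T3, S10, Y15, Y16, T18, S22, S26.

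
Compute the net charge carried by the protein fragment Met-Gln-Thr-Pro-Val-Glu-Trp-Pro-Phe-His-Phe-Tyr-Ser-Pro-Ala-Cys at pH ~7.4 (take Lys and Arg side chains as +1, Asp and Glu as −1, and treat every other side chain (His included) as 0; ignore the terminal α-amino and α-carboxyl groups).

Positive (K, R): none → +0.
Negative (D, E): Glu6 → −1.
Net charge = (+0) + (−1) = −1.

-1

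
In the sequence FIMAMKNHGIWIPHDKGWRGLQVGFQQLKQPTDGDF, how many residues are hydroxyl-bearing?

1

The –OH-bearing residues are Ser, Thr (aliphatic alcohols), and Tyr (phenol).
Matching residues: T32.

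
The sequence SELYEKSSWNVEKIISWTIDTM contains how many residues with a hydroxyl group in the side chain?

S, T, and Y are the three residues with a side-chain hydroxyl.
Matching residues: S1, Y4, S7, S8, S16, T18, T21.

7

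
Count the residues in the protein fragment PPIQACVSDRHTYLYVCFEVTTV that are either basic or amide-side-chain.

3

Basic: H, K, R. Amide-side-chain: N, Q.
Basic residues here: R10, H11 (2).
Amide-side-chain residues here: Q4 (1).
The two groups share no amino acid, so total = 2 + 1 = 3.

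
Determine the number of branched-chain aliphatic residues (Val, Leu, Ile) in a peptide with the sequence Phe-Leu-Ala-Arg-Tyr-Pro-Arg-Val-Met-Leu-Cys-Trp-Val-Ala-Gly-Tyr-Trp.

4

Matching residues: Leu2, Val8, Leu10, Val13.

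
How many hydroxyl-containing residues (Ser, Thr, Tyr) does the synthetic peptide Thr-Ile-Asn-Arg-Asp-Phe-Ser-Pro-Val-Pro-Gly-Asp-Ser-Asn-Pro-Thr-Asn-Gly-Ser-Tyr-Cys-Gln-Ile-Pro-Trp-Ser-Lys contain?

Matching residues: Thr1, Ser7, Ser13, Thr16, Ser19, Tyr20, Ser26.

7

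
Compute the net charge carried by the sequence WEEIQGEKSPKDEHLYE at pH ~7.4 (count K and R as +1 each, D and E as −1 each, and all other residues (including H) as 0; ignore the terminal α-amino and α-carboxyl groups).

Positive (K, R): K8, K11 → +2.
Negative (D, E): E2, E3, E7, D12, E13, E17 → −6.
Net charge = (+2) + (−6) = −4.

-4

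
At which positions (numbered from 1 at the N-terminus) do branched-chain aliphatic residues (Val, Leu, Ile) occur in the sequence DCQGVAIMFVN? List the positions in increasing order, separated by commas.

5, 7, 10

Matching residues: V5, I7, V10.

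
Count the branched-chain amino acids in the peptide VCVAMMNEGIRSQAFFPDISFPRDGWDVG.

5

V, L, and I make up the branched-chain aliphatic group.
Matching residues: V1, V3, I10, I19, V28.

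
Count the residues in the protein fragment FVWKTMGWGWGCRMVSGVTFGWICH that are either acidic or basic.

3

Acidic: D, E. Basic: H, K, R.
Acidic residues here: none (0).
Basic residues here: K4, R13, H25 (3).
The two groups share no amino acid, so total = 0 + 3 = 3.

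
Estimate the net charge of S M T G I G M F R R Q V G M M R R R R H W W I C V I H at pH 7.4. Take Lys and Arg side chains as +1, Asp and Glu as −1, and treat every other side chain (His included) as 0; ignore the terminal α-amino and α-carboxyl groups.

+6

Positive (K, R): R9, R10, R16, R17, R18, R19 → +6.
Negative (D, E): none → −0.
Net charge = (+6) + (−0) = +6.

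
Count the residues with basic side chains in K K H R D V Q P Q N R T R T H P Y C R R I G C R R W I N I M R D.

12

The basic amino acids are Lys (K), Arg (R), and His (H).
Matching residues: K1, K2, H3, R4, R11, R13, H15, R19, R20, R24, R25, R31.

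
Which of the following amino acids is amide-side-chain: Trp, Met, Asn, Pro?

Asn

Only N (asparagine) and Q (glutamine) carry a side-chain carboxamide.
Of the listed options, only Asn belongs to this group.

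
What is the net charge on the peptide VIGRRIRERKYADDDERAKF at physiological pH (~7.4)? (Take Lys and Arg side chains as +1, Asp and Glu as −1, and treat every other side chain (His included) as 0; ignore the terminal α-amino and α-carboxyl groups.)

+2

Positive (K, R): R4, R5, R7, R9, K10, R17, K19 → +7.
Negative (D, E): E8, D13, D14, D15, E16 → −5.
Net charge = (+7) + (−5) = +2.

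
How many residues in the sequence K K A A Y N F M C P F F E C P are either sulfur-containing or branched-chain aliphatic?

Sulfur-containing: C, M. Branched-chain aliphatic: I, L, V.
Sulfur-containing residues here: M8, C9, C14 (3).
Branched-chain aliphatic residues here: none (0).
The two groups share no amino acid, so total = 3 + 0 = 3.

3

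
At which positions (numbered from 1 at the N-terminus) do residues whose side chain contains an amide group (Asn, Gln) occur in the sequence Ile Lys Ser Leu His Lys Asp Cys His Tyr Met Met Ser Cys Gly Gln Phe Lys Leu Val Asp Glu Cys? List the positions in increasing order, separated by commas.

16

Matching residues: Gln16.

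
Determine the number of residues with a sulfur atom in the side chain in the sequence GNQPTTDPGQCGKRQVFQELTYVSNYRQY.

1

Cysteine (C, thiol) and methionine (M, thioether) are the two sulfur-containing amino acids.
Matching residues: C11.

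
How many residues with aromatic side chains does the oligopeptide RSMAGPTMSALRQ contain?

F, W, and Y each carry an aromatic ring on the side chain.
None of the 13 residues belong to this group.

0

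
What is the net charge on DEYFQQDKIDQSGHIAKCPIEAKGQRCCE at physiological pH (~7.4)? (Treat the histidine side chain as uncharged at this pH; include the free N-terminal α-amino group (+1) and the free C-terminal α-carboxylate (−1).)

The side chains ionized at physiological pH are Lys/Arg (+1) and Asp/Glu (−1); with His treated as neutral, nothing else contributes.
Positive (K, R): K8, K17, K23, R26 → +4.
Negative (D, E): D1, E2, D7, D10, E21, E29 → −6.
The N-terminus (+1) and C-terminus (−1) cancel.
Net charge = (+4) + (−6) = −2.

-2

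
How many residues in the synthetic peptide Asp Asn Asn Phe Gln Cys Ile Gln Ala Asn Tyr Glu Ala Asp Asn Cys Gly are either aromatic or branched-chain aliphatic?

Aromatic: F, W, Y. Branched-chain aliphatic: I, L, V.
Aromatic residues here: Phe4, Tyr11 (2).
Branched-chain aliphatic residues here: Ile7 (1).
The two groups share no amino acid, so total = 2 + 1 = 3.

3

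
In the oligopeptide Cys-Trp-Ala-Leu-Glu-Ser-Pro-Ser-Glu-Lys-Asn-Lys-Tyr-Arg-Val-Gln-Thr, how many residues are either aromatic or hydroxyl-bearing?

5

Aromatic: F, W, Y. Hydroxyl-bearing: S, T, Y.
Aromatic residues here: Trp2, Tyr13 (2).
Hydroxyl-bearing residues here: Ser6, Ser8, Tyr13, Thr17 (4).
Y is in both groups, so the 1 Y residue must not be double-counted.
Total = 2 + 4 − 1 = 5.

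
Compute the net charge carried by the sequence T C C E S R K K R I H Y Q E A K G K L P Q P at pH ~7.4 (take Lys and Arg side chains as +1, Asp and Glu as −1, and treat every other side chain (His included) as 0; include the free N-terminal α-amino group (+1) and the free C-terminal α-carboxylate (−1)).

Positive (K, R): R6, K7, K8, R9, K16, K18 → +6.
Negative (D, E): E4, E14 → −2.
The N-terminus (+1) and C-terminus (−1) cancel.
Net charge = (+6) + (−2) = +4.

+4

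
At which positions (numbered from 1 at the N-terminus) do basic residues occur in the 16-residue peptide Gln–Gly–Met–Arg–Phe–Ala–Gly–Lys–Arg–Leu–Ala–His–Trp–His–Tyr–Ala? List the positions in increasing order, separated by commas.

Lysine (K), arginine (R), and histidine (H) have basic, nitrogen-containing side chains.
Matching residues: Arg4, Lys8, Arg9, His12, His14.

4, 8, 9, 12, 14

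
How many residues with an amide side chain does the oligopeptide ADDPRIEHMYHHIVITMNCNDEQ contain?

3

The amide-side-chain residues are Asn (N) and Gln (Q).
Matching residues: N18, N20, Q23.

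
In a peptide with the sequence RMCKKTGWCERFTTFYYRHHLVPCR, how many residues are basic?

8

Lysine (K), arginine (R), and histidine (H) have basic, nitrogen-containing side chains.
Matching residues: R1, K4, K5, R11, R18, H19, H20, R25.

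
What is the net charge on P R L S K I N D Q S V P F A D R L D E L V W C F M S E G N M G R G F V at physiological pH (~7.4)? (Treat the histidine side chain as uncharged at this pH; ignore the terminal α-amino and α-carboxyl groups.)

-1

At pH ~7.4 the Lys and Arg side chains are protonated (+1), the Asp and Glu side chains are deprotonated (−1), and with His taken as neutral all other side chains carry no charge.
Positive (K, R): R2, K5, R16, R32 → +4.
Negative (D, E): D8, D15, D18, E19, E27 → −5.
Net charge = (+4) + (−5) = −1.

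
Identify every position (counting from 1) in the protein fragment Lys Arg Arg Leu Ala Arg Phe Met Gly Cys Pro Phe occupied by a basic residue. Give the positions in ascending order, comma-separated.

1, 2, 3, 6

Lysine (K), arginine (R), and histidine (H) have basic, nitrogen-containing side chains.
Matching residues: Lys1, Arg2, Arg3, Arg6.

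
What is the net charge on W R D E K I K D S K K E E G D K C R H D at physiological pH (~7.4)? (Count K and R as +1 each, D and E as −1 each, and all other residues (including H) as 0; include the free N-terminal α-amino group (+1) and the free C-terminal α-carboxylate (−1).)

Positive (K, R): R2, K5, K7, K10, K11, K16, R18 → +7.
Negative (D, E): D3, E4, D8, E12, E13, D15, D20 → −7.
The N-terminus (+1) and C-terminus (−1) cancel.
Net charge = (+7) + (−7) = 0.

0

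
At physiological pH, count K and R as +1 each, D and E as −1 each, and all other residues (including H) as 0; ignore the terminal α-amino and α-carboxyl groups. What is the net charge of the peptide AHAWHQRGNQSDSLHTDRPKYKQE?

+1

Positive (K, R): R7, R18, K20, K22 → +4.
Negative (D, E): D12, D17, E24 → −3.
Net charge = (+4) + (−3) = +1.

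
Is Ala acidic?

Only D (aspartate) and E (glutamate) carry a side-chain carboxylic acid.
Alanine is not in this group.

No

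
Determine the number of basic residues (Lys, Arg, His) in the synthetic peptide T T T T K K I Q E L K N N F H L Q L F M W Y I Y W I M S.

4

Matching residues: K5, K6, K11, H15.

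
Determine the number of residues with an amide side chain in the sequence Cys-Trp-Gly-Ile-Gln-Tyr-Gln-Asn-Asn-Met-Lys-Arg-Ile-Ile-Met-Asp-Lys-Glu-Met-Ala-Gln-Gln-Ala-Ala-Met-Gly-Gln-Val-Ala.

Only N (asparagine) and Q (glutamine) carry a side-chain carboxamide.
Matching residues: Gln5, Gln7, Asn8, Asn9, Gln21, Gln22, Gln27.

7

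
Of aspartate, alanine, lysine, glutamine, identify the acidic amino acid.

aspartate

The acidic residues are Asp (D) and Glu (E), whose side chains end in a carboxylate group.
Of the listed options, only aspartate belongs to this group.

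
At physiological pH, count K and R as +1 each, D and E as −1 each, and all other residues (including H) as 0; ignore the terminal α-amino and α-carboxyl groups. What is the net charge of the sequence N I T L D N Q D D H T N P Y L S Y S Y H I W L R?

-2

Positive (K, R): R24 → +1.
Negative (D, E): D5, D8, D9 → −3.
Net charge = (+1) + (−3) = −2.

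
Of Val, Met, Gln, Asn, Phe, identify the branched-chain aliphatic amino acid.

Val

The BCAAs are Val, Leu, and Ile — aliphatic side chains with a branch point.
Of the listed options, only Val belongs to this group.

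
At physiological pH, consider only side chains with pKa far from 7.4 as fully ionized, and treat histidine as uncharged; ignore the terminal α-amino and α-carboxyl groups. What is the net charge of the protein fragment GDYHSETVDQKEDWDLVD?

-6

The side chains ionized at physiological pH are Lys/Arg (+1) and Asp/Glu (−1); with His treated as neutral, nothing else contributes.
Positive (K, R): K11 → +1.
Negative (D, E): D2, E6, D9, E12, D13, D15, D18 → −7.
Net charge = (+1) + (−7) = −6.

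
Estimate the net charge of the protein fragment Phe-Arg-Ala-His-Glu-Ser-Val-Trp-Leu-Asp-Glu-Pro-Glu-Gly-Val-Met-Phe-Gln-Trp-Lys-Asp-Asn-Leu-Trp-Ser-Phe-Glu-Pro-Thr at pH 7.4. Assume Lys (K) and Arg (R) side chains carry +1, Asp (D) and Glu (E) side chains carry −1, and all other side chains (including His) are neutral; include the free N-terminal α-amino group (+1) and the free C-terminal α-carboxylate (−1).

-4

Positive (K, R): Arg2, Lys20 → +2.
Negative (D, E): Glu5, Asp10, Glu11, Glu13, Asp21, Glu27 → −6.
The N-terminus (+1) and C-terminus (−1) cancel.
Net charge = (+2) + (−6) = −4.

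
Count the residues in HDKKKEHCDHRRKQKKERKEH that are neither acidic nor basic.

Acidic: D, E. Basic: K, R, H. All other residues are neither.
Matching residues: C8, Q14.

2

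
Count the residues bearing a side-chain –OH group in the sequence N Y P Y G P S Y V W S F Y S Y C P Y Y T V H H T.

The –OH-bearing residues are Ser, Thr (aliphatic alcohols), and Tyr (phenol).
Matching residues: Y2, Y4, S7, Y8, S11, Y13, S14, Y15, Y18, Y19, T20, T24.

12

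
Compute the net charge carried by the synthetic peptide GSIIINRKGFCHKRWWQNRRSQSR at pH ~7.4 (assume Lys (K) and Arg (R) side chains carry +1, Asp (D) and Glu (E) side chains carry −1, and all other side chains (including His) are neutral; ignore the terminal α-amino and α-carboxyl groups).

+7

Positive (K, R): R7, K8, K13, R14, R19, R20, R24 → +7.
Negative (D, E): none → −0.
Net charge = (+7) + (−0) = +7.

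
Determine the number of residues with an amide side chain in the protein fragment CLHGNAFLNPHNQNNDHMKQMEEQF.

8

Asparagine (N) and glutamine (Q) have uncharged amide side chains.
Matching residues: N5, N9, N12, Q13, N14, N15, Q20, Q24.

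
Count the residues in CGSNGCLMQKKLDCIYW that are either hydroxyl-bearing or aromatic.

3

Hydroxyl-bearing: S, T, Y. Aromatic: F, W, Y.
Hydroxyl-bearing residues here: S3, Y16 (2).
Aromatic residues here: Y16, W17 (2).
Y is in both groups, so the 1 Y residue must not be double-counted.
Total = 2 + 2 − 1 = 3.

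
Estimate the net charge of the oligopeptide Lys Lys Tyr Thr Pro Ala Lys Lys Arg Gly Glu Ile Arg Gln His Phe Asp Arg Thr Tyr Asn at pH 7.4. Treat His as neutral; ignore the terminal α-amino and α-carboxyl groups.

The side chains ionized at physiological pH are Lys/Arg (+1) and Asp/Glu (−1); with His treated as neutral, nothing else contributes.
Positive (K, R): Lys1, Lys2, Lys7, Lys8, Arg9, Arg13, Arg18 → +7.
Negative (D, E): Glu11, Asp17 → −2.
Net charge = (+7) + (−2) = +5.

+5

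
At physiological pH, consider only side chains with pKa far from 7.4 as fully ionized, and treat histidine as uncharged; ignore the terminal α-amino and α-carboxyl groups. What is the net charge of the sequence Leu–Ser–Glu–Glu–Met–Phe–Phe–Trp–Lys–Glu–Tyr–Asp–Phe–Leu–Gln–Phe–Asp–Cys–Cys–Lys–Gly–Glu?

The side chains ionized at physiological pH are Lys/Arg (+1) and Asp/Glu (−1); with His treated as neutral, nothing else contributes.
Positive (K, R): Lys9, Lys20 → +2.
Negative (D, E): Glu3, Glu4, Glu10, Asp12, Asp17, Glu22 → −6.
Net charge = (+2) + (−6) = −4.

-4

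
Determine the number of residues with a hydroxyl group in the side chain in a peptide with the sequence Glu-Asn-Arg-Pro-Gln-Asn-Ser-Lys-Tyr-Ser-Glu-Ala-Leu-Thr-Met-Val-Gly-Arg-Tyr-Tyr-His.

Serine (S), threonine (T), and tyrosine (Y) each carry a hydroxyl group on the side chain.
Matching residues: Ser7, Tyr9, Ser10, Thr14, Tyr19, Tyr20.

6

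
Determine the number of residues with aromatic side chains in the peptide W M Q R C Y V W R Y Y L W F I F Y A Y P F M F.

Phenylalanine (F), tryptophan (W), and tyrosine (Y) have aromatic ring side chains.
Matching residues: W1, Y6, W8, Y10, Y11, W13, F14, F16, Y17, Y19, F21, F23.

12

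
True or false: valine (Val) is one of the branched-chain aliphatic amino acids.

True

The BCAAs are Val, Leu, and Ile — aliphatic side chains with a branch point.
Valine is in this group.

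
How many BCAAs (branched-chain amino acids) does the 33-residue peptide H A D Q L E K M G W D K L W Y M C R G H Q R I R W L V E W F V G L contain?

The BCAAs are Val, Leu, and Ile — aliphatic side chains with a branch point.
Matching residues: L5, L13, I23, L26, V27, V31, L33.

7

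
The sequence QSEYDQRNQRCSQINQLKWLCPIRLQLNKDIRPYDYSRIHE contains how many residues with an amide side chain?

Only N (asparagine) and Q (glutamine) carry a side-chain carboxamide.
Matching residues: Q1, Q6, N8, Q9, Q13, N15, Q16, Q26, N28.

9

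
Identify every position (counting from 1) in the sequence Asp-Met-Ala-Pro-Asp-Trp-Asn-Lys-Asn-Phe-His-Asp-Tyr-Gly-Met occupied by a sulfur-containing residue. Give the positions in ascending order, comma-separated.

Matching residues: Met2, Met15.

2, 15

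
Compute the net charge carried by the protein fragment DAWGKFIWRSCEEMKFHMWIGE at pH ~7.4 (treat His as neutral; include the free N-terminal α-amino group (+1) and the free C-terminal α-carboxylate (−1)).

At pH ~7.4 the Lys and Arg side chains are protonated (+1), the Asp and Glu side chains are deprotonated (−1), and with His taken as neutral all other side chains carry no charge.
Positive (K, R): K5, R9, K15 → +3.
Negative (D, E): D1, E12, E13, E22 → −4.
The N-terminus (+1) and C-terminus (−1) cancel.
Net charge = (+3) + (−4) = −1.

-1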